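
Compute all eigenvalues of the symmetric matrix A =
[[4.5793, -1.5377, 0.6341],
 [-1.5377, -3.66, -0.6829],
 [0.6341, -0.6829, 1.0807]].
sigma(A) ≈ {-4, 1, 5}

A is real symmetric, so its spectrum consists of real eigenvalues. Expanding the characteristic polynomial of the displayed matrix gives
  det(λ I - A) = p(λ) = λ^3 + (-2)λ^2 + (-19)λ + (20).
Solving p(λ) = 0 yields eigenvalues ≈ -4, 1, 5. (A is shown rounded to 4 decimals, so these recover the underlying integer eigenvalues to within that precision.)
Verification: the trace of A = 2 equals the sum of eigenvalues 2, and det(A) ≈ -20.0003 matches the eigenvalue product -20.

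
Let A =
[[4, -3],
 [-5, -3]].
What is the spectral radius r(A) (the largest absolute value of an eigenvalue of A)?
r(A) = (1 + sqrt(109))/2 ≈ 5.7202

The eigenvalues of A are the roots of its characteristic polynomial. With M = A (coefficients from the trace and determinant):
  p(λ) = det(λ I - M) = λ^2 - λ - 27.
For λ^2 - λ - 27 the discriminant is 109. It is nonnegative but not a perfect square, so the roots are real and irrational: λ = (1 ± sqrt(109))/2 ≈ 5.7202, -4.7202.
Thus the eigenvalues (to 4 decimals) are 5.7202 (modulus 5.7202); -4.7202 (modulus 4.7202). The spectral radius is the largest modulus: r(A) = (1 + sqrt(109))/2 ≈ 5.7202. (Cross-check: r(A) ≤ ||A||_2 ≈ 6.4331; equality holds whenever A is normal, though it can also hold for some non-normal A.)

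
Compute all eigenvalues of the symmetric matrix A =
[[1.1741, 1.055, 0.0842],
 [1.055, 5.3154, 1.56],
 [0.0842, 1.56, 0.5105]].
sigma(A) ≈ {0, 1, 6}

A is real symmetric, so its spectrum consists of real eigenvalues. Expanding the characteristic polynomial of the displayed matrix gives
  det(λ I - A) = p(λ) = λ^3 + (-7)λ^2 + (6)λ + (0).
Solving p(λ) = 0 yields eigenvalues ≈ 0, 1, 6. (A is shown rounded to 4 decimals, so these recover the underlying integer eigenvalues to within that precision.)
Verification: the trace of A = 7 equals the sum of eigenvalues 7, and det(A) ≈ -0.0001 matches the eigenvalue product 0.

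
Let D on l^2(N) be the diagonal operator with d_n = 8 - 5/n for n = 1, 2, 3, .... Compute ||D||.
||D|| = 8

For a diagonal operator on l^2 with entries d_n, ||D|| = sup_n |d_n|. Here d_1 = 3, d_2 = 11/2, ..., and d_n = 8 - 5/n increases monotonically toward 8. All terms lie in [3, 8), so |d_n| = d_n and the supremum is the limit 8, which is not attained by any individual d_n. Hence ||D|| = 8.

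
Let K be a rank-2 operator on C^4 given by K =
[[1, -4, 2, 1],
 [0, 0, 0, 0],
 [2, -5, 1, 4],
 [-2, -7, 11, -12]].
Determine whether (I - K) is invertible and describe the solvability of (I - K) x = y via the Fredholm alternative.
(I - K) is invertible (det(I - K) = -58 ≠ 0), so for every y in C^4 the equation (I - K) x = y has a unique solution.

K has rank 2 and factors as K = U V^T = u1 v1^T + u2 v2^T with u1 = (1, 0, 2, -2), v1 = (1, -1, -1, 3), u2 = (-1, 0, -1, -3), v2 = (0, 3, -3, 2) (multiplying out reproduces the displayed K). The nonzero eigenvalues of U V^T coincide with those of the 2 x 2 matrix G = V^T U = [[v1·u1, v1·u2], [v2·u1, v2·u2]] = [[-7, -9], [-10, -3]], and by the Sylvester determinant identity det(I_4 - U V^T) = det(I_2 - V^T U) = det([[8, 9], [10, 4]]) = (8)(4) - (9)(10) = -58. (Direct check: I - K =
[[0, 4, -2, -1],
 [0, 1, 0, 0],
 [-2, 5, 0, -4],
 [2, 7, -11, 13]]
has determinant -58.) The finite-dimensional Fredholm alternative says: either (I - K) is invertible, or ker(I - K) ≠ {0} and then range(I - K) = ker((I - K)^*)^⊥, with dim ker(I - K) = dim ker((I - K)^*). Since det(I - K) ≠ 0, 1 is not an eigenvalue of K and ker(I - K) = {0}, so we are in the first case: for every y there is a unique x = (I - K)^(-1) y. (Explicitly, by the Woodbury identity, (I - U V^T)^(-1) = I + U (I_2 - G)^(-1) V^T.)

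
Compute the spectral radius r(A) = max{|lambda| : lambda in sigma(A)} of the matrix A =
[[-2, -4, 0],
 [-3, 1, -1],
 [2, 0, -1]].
r(A) ≈ 3.8882

The eigenvalues of A are the roots of its characteristic polynomial. With M = A (coefficients from the trace, the sum of principal 2x2 minors, and det A):
  p(λ) = det(λ I - M) = λ^3 + 2λ^2 - 13λ - 22.
No integer candidate from the rational root theorem (±divisors of 22) is a root, so the roots are irrational. The cubic discriminant is Δ = 7396 > 0, so there are three distinct real roots. p(-4) = -2 and p(-3) = 8 have opposite signs, so a root lies in (-4, -3); Newton's method refines it to λ ≈ -3.8882. p(-2) = 4 and p(-1) = -8 have opposite signs, so a root lies in (-2, -1); Newton's method refines it to λ ≈ -1.6151. p(3) = -16 and p(4) = 22 have opposite signs, so a root lies in (3, 4); Newton's method refines it to λ ≈ 3.5033. Check (Vieta): the three roots sum to -2, matching tr M = -2.
Thus the eigenvalues (to 4 decimals) are -3.8882 (modulus 3.8882); -1.6151 (modulus 1.6151); 3.5033 (modulus 3.5033). The spectral radius is the largest modulus: r(A) ≈ 3.8882. (Cross-check: r(A) ≤ ||A||_2 ≈ 4.6904; equality holds whenever A is normal, though it can also hold for some non-normal A.)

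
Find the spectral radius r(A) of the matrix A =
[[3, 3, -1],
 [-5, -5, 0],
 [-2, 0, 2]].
r(A) ≈ 3.0467

The eigenvalues of A are the roots of its characteristic polynomial. With M = A (coefficients from the trace, the sum of principal 2x2 minors, and det A):
  p(λ) = det(λ I - M) = λ^3 - 6λ - 10.
No integer candidate from the rational root theorem (±divisors of 10) is a root, so the roots are irrational. The cubic discriminant is Δ = -1836 < 0, so there is one real root and a complex-conjugate pair. p(3) = -1 and p(4) = 30 have opposite signs, so a root lies in (3, 4); Newton's method refines it to λ ≈ 3.0467. Dividing out (λ - (3.0467)) leaves approximately λ^2 + 3.0467λ + 3.2823. For λ^2 + 3.0467λ + 3.2823 the discriminant is -3.8468. It is negative, so the remaining roots are the complex-conjugate pair λ ≈ -1.5233 ± 0.9807i. Their product equals the constant term, so |λ|^2 ≈ 3.2823 and |λ| ≈ 1.8117.
Thus the eigenvalues (to 4 decimals) are 3.0467 (modulus 3.0467); -1.5233 ± 0.9807i (modulus 1.8117). The spectral radius is the largest modulus: r(A) ≈ 3.0467. (Cross-check: r(A) ≤ ||A||_2 ≈ 8.4165; equality holds whenever A is normal, though it can also hold for some non-normal A.)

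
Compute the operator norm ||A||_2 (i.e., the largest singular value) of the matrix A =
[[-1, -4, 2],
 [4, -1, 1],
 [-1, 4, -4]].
||A||_2 ≈ 7.3497 (= sqrt(largest eigenvalue of A^T A))

||A||_2 = sigma_max(A) = sqrt(lambda_max(A^T A)). Form the symmetric matrix M = A^T A =
[[18, -4, 6],
 [-4, 33, -25],
 [6, -25, 21]].
Its characteristic polynomial (trace, sum of principal 2x2 minors, determinant of M give the coefficients) is
  p(λ) = det(λ I - M) = λ^3 - 72λ^2 + 988λ - 900.
No integer candidate from the rational root theorem (±divisors of 900) is a root, so the roots are irrational. The cubic discriminant is Δ = 989449808 > 0, so there are three distinct real roots. p(0) = -900 and p(1) = 17 have opposite signs, so a root lies in (0, 1); Newton's method refines it to λ ≈ 0.98. p(17) = 1 and p(18) = -612 have opposite signs, so a root lies in (17, 18); Newton's method refines it to λ ≈ 17.0017. p(54) = -36 and p(55) = 2015 have opposite signs, so a root lies in (54, 55); Newton's method refines it to λ ≈ 54.0184. Check (Vieta): the three roots sum to 72, matching tr M = 72.
So the eigenvalues of A^T A are ≈ 0.98, 17.0017, 54.0184 (all ≥ 0, as they must be for A^T A). The largest is λ_max ≈ 54.0184, hence ||A||_2 = sqrt(λ_max) ≈ 7.3497.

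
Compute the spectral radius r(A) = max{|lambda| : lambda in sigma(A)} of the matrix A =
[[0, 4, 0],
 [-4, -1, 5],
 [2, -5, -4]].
r(A) ≈ 6.5188

The eigenvalues of A are the roots of its characteristic polynomial. With M = A (coefficients from the trace, the sum of principal 2x2 minors, and det A):
  p(λ) = det(λ I - M) = λ^3 + 5λ^2 + 45λ + 24.
No integer candidate from the rational root theorem (±divisors of 24) is a root, so the roots are irrational. The cubic discriminant is Δ = -244227 < 0, so there is one real root and a complex-conjugate pair. p(-1) = -17 and p(0) = 24 have opposite signs, so a root lies in (-1, 0); Newton's method refines it to λ ≈ -0.5648. Dividing out (λ - (-0.5648)) leaves approximately λ^2 + 4.4352λ + 42.4951. For λ^2 + 4.4352λ + 42.4951 the discriminant is -150.3092. It is negative, so the remaining roots are the complex-conjugate pair λ ≈ -2.2176 ± 6.13i. Their product equals the constant term, so |λ|^2 ≈ 42.4951 and |λ| ≈ 6.5188.
Thus the eigenvalues (to 4 decimals) are -0.5648 (modulus 0.5648); -2.2176 ± 6.13i (modulus 6.5188). The spectral radius is the largest modulus: r(A) ≈ 6.5188. (Cross-check: r(A) ≤ ||A||_2 ≈ 8.3359; equality holds whenever A is normal, though it can also hold for some non-normal A.)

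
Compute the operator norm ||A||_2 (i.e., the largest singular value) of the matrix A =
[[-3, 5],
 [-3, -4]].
||A||_2 = sqrt((59 + sqrt(565))/2) ≈ 6.4331 (= sqrt(largest eigenvalue of A^T A))

||A||_2 = sigma_max(A) = sqrt(lambda_max(A^T A)). Form the symmetric matrix M = A^T A =
[[18, -3],
 [-3, 41]].
Its characteristic polynomial (trace, determinant of M give the coefficients) is
  p(λ) = det(λ I - M) = λ^2 - 59λ + 729.
For λ^2 - 59λ + 729 the discriminant is 565. It is nonnegative but not a perfect square, so the roots are real and irrational: λ = (59 ± sqrt(565))/2 ≈ 41.3849, 17.6151.
So the eigenvalues of A^T A are ≈ 17.6151, 41.3849 (all ≥ 0, as they must be for A^T A). The largest is λ_max = (59 + sqrt(565))/2 ≈ 41.3849, hence ||A||_2 = sqrt(λ_max) = sqrt((59 + sqrt(565))/2) ≈ 6.4331.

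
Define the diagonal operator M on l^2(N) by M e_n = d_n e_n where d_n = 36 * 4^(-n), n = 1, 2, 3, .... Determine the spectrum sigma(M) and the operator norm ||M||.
sigma(M) = {36 * 4^(-n) : n ≥ 1} ∪ {0}; ||M|| = 9

A bounded diagonal operator on l^2 with diagonal entries d_n has spectrum equal to the closure of {d_n : n ≥ 1}: every d_n is an eigenvalue (with eigenvector e_n), so {d_n} ⊂ sigma(M); the spectrum is closed, so its closure is too; and for lambda not in the closure, (M - lambda I) has bounded inverse (the diagonal entries 1/(d_n - lambda) are bounded). For our sequence d_n = 36 * 4^(-n), n = 1, 2, 3, ...:
  - {d_n} = {36 * 4^(-n) : n ≥ 1}; the only limit point is 0
  - closure = {36 * 4^(-n) : n ≥ 1} ∪ {0}
For the norm: a diagonal operator has ||M|| = sup_n |d_n|. Here d_n = 36 * 4^(-n) is positive and decreasing, so sup_n |d_n| = d_1 = 36/4 = 9. So ||M|| = 9.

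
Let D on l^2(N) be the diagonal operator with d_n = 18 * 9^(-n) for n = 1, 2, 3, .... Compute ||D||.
||D|| = 2 (attained at n = 1)

For D diagonal, ||D|| = sup_n |d_n|. The sequence d_n = 18 * 9^(-n) is positive and strictly decreasing (ratio 9^(-1) < 1), so the supremum is d_1 = 18/9 = 2. Hence ||D|| = 2.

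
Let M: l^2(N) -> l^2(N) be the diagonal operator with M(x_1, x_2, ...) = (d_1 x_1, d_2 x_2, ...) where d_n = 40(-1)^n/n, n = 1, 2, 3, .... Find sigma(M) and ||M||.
sigma(M) = {40(-1)^n/n : n ≥ 1} ∪ {0}; ||M|| = 40

A bounded diagonal operator on l^2 with diagonal entries d_n has spectrum equal to the closure of {d_n : n ≥ 1}: every d_n is an eigenvalue (with eigenvector e_n), so {d_n} ⊂ sigma(M); the spectrum is closed, so its closure is too; and for lambda not in the closure, (M - lambda I) has bounded inverse (the diagonal entries 1/(d_n - lambda) are bounded). For our sequence d_n = 40(-1)^n/n, n = 1, 2, 3, ...:
  - {d_n} = {40(-1)^n/n : n ≥ 1}; the only limit point is 0
  - closure = {40(-1)^n/n : n ≥ 1} ∪ {0}
For the norm: a diagonal operator has ||M|| = sup_n |d_n|. Here |d_n| = 40/n is decreasing, so sup_n |d_n| = |d_1| = 40. So ||M|| = 40.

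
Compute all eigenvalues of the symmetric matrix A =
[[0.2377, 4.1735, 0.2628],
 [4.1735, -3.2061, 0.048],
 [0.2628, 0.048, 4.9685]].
sigma(A) ≈ {-6, 3, 5}

A is real symmetric, so its spectrum consists of real eigenvalues. Expanding the characteristic polynomial of the displayed matrix gives
  det(λ I - A) = p(λ) = λ^3 + (-2)λ^2 + (-33)λ + (90.0021).
Solving p(λ) = 0 yields eigenvalues ≈ -6, 3, 5. (A is shown rounded to 4 decimals, so these recover the underlying integer eigenvalues to within that precision.)
Verification: the trace of A = 2 equals the sum of eigenvalues 2, and det(A) ≈ -90.0021 matches the eigenvalue product -90.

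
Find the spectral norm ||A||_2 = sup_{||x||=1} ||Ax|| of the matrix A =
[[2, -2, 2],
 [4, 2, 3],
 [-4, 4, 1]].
||A||_2 ≈ 6.7288 (= sqrt(largest eigenvalue of A^T A))

||A||_2 = sigma_max(A) = sqrt(lambda_max(A^T A)). Form the symmetric matrix M = A^T A =
[[36, -12, 12],
 [-12, 24, 6],
 [12, 6, 14]].
Its characteristic polynomial (trace, sum of principal 2x2 minors, determinant of M give the coefficients) is
  p(λ) = det(λ I - M) = λ^3 - 74λ^2 + 1380λ - 3600.
No integer candidate from the rational root theorem (±divisors of 3600) is a root, so the roots are irrational. The cubic discriminant is Δ = 348436800 > 0, so there are three distinct real roots. p(3) = -99 and p(4) = 800 have opposite signs, so a root lies in (3, 4); Newton's method refines it to λ ≈ 3.1035. p(25) = 275 and p(26) = -168 have opposite signs, so a root lies in (25, 26); Newton's method refines it to λ ≈ 25.6194. p(45) = -225 and p(46) = 632 have opposite signs, so a root lies in (45, 46); Newton's method refines it to λ ≈ 45.2771. Check (Vieta): the three roots sum to 74, matching tr M = 74.
So the eigenvalues of A^T A are ≈ 3.1035, 25.6194, 45.2771 (all ≥ 0, as they must be for A^T A). The largest is λ_max ≈ 45.2771, hence ||A||_2 = sqrt(λ_max) ≈ 6.7288.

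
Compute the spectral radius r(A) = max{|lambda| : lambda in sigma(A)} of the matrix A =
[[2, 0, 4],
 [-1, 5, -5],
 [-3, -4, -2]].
r(A) ≈ 7.0305

The eigenvalues of A are the roots of its characteristic polynomial. With M = A (coefficients from the trace, the sum of principal 2x2 minors, and det A):
  p(λ) = det(λ I - M) = λ^3 - 5λ^2 - 12λ - 16.
No integer candidate from the rational root theorem (±divisors of 16) is a root, so the roots are irrational. The cubic discriminant is Δ = -21680 < 0, so there is one real root and a complex-conjugate pair. p(7) = -2 and p(8) = 80 have opposite signs, so a root lies in (7, 8); Newton's method refines it to λ ≈ 7.0305. Dividing out (λ - (7.0305)) leaves approximately λ^2 + 2.0305λ + 2.2758. For λ^2 + 2.0305λ + 2.2758 the discriminant is -4.9801. It is negative, so the remaining roots are the complex-conjugate pair λ ≈ -1.0153 ± 1.1158i. Their product equals the constant term, so |λ|^2 ≈ 2.2758 and |λ| ≈ 1.5086.
Thus the eigenvalues (to 4 decimals) are 7.0305 (modulus 7.0305); -1.0153 ± 1.1158i (modulus 1.5086). The spectral radius is the largest modulus: r(A) ≈ 7.0305. (Cross-check: r(A) ≤ ||A||_2 ≈ 7.9002; equality holds whenever A is normal, though it can also hold for some non-normal A.)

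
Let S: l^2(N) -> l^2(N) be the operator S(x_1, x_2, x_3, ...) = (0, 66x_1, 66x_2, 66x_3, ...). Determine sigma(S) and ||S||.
sigma(S) = closed disk {z in C : |z| ≤ 66}; ||S|| = 66

Note S = 66·U where U is the unit right shift (U x)_k = x_{k-1} (with x_0 := 0); so ||S|| = 66||U|| and sigma(S) = 66·sigma(U). ||S x||^2 = sum_{k≥1} |66x_k|^2 = 4356||x||^2, so ||S|| = 66 and sigma(S) ⊂ {|z| ≤ 66}. For any |lambda| < 66, the equation (S - lambda I) x = 0 forces x_1 = 0, then 66x_k = lambda x_{k+1} ⇒ x = 0, so S has no eigenvalues. But (S - lambda I) is not surjective for |lambda| < 66: solving (S - lambda I) x = e_1 would require x_n proportional to (lambda/66)^(-n), which is not in l^2. So every |lambda| < 66 lies in the residual spectrum. The boundary |lambda| = 66 is in the approximate point spectrum (the spectrum is closed). Hence sigma(S) is the closed disk of radius 66.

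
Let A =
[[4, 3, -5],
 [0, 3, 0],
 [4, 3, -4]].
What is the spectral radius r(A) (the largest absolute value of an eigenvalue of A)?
r(A) = 3

The eigenvalues of A are the roots of its characteristic polynomial. With M = A (coefficients from the trace, the sum of principal 2x2 minors, and det A):
  p(λ) = det(λ I - M) = λ^3 - 3λ^2 + 4λ - 12.
By the rational root theorem any rational root is an integer divisor of 12. Testing λ = 3: p(3) = 27 - 27 + 12 - 12 = 0, so λ = 3 is a root. Dividing out (λ - 3) leaves p(λ) = (λ - 3)(λ^2 + 4). For λ^2 + 4 the discriminant is -16. It is negative, so the roots are the complex-conjugate pair λ = 0 ± (sqrt(16)/2) i ≈ 0 ± 2i. For a conjugate pair the product of the roots equals the constant term, so |λ|^2 = 4 and |λ| = sqrt(4) = 2.
Thus the eigenvalues (to 4 decimals) are 0 ± 2i (modulus 2); 3 (modulus 3). The spectral radius is the largest modulus: r(A) = 3. (Cross-check: r(A) ≤ ||A||_2 ≈ 9.6258; equality holds whenever A is normal, though it can also hold for some non-normal A.)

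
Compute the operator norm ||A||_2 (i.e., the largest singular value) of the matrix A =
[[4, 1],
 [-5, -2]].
||A||_2 = sqrt((46 + sqrt(2080))/2) ≈ 6.7678 (= sqrt(largest eigenvalue of A^T A))

||A||_2 = sigma_max(A) = sqrt(lambda_max(A^T A)). Form the symmetric matrix M = A^T A =
[[41, 14],
 [14, 5]].
Its characteristic polynomial (trace, determinant of M give the coefficients) is
  p(λ) = det(λ I - M) = λ^2 - 46λ + 9.
For λ^2 - 46λ + 9 the discriminant is 2080. It is nonnegative but not a perfect square, so the roots are real and irrational: λ = (46 ± sqrt(2080))/2 ≈ 45.8035, 0.1965.
So the eigenvalues of A^T A are ≈ 0.1965, 45.8035 (all ≥ 0, as they must be for A^T A). The largest is λ_max = (46 + sqrt(2080))/2 ≈ 45.8035, hence ||A||_2 = sqrt(λ_max) = sqrt((46 + sqrt(2080))/2) ≈ 6.7678.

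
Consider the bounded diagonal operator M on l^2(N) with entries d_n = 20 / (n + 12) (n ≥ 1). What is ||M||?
||M|| = 20/13 (attained at n = 1)

For M diagonal, ||M|| = sup_n |d_n| = sup_n 20/(n + 12). This is positive and strictly decreasing in n, so the supremum is attained at n = 1: d_1 = 20/(1 + 12) = 20/13. Hence ||M|| = 20/13.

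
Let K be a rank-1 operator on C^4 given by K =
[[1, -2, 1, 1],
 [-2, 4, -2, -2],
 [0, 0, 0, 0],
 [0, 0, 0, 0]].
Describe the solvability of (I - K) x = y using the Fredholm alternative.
(I - K) is invertible (det(I - K) = -4 ≠ 0), so for every y in C^4 the equation (I - K) x = y has a unique solution.

K has rank 1, so it is an outer product K = u v^T: every row of K is a multiple of one row vector. Reading off the entries, u = (1, -2, 0, 0) and v = (1, -2, 1, 1) (row i of K equals u_i·v^T). A rank-one matrix u v^T satisfies K u = u (v·u) and kills the (3)-dimensional subspace v^⊥, so its characteristic polynomial is lambda^3 (lambda - v·u) with v·u = tr K = 5. Hence the eigenvalues of I - K are 1 (multiplicity 3) and 1 - (5) = -4, so det(I - K) = -4. (Direct check: I - K =
[[0, 2, -1, -1],
 [2, -3, 2, 2],
 [0, 0, 1, 0],
 [0, 0, 0, 1]]
has determinant -4.) The finite-dimensional Fredholm alternative says: either (I - K) is invertible, or ker(I - K) ≠ {0} and then range(I - K) = ker((I - K)^*)^⊥, with dim ker(I - K) = dim ker((I - K)^*). Since det(I - K) ≠ 0, 1 is not an eigenvalue of K and ker(I - K) = {0}, so we are in the first case: for every y there is a unique x = (I - K)^(-1) y. Explicitly, by the Sherman–Morrison formula, (I - u v^T)^(-1) = I + u v^T/(1 - v·u), i.e. (I - K)^(-1) = I + K/(-4).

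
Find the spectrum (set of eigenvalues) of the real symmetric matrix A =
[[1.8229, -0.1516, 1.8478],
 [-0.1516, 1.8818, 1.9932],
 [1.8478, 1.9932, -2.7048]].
sigma(A) ≈ {-4, 2, 3}

A is real symmetric, so its spectrum consists of real eigenvalues. Expanding the characteristic polynomial of the displayed matrix gives
  det(λ I - A) = p(λ) = λ^3 + (-1)λ^2 + (-14)λ + (24).
Solving p(λ) = 0 yields eigenvalues ≈ -4, 2, 3. (A is shown rounded to 4 decimals, so these recover the underlying integer eigenvalues to within that precision.)
Verification: the trace of A = 1 equals the sum of eigenvalues 1, and det(A) ≈ -24.0002 matches the eigenvalue product -24.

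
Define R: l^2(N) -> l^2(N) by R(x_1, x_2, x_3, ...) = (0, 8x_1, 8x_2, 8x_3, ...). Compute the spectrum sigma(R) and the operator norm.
sigma(R) = closed disk {z in C : |z| ≤ 8}; ||R|| = 8

Note R = 8·U where U is the unit right shift (U x)_k = x_{k-1} (with x_0 := 0); so ||R|| = 8||U|| and sigma(R) = 8·sigma(U). ||R x||^2 = sum_{k≥1} |8x_k|^2 = 64||x||^2, so ||R|| = 8 and sigma(R) ⊂ {|z| ≤ 8}. For any |lambda| < 8, the equation (R - lambda I) x = 0 forces x_1 = 0, then 8x_k = lambda x_{k+1} ⇒ x = 0, so R has no eigenvalues. But (R - lambda I) is not surjective for |lambda| < 8: solving (R - lambda I) x = e_1 would require x_n proportional to (lambda/8)^(-n), which is not in l^2. So every |lambda| < 8 lies in the residual spectrum. The boundary |lambda| = 8 is in the approximate point spectrum (the spectrum is closed). Hence sigma(R) is the closed disk of radius 8.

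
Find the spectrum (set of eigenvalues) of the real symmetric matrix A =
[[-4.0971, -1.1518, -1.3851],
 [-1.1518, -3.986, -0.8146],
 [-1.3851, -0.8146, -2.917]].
sigma(A) ≈ {-6, -3, -2}

A is real symmetric, so its spectrum consists of real eigenvalues. Expanding the characteristic polynomial of the displayed matrix gives
  det(λ I - A) = p(λ) = λ^3 + (11)λ^2 + (36)λ + (36.0011).
Solving p(λ) = 0 yields eigenvalues ≈ -6, -3, -2. (A is shown rounded to 4 decimals, so these recover the underlying integer eigenvalues to within that precision.)
Verification: the trace of A = -11 equals the sum of eigenvalues -11, and det(A) ≈ -36.0011 matches the eigenvalue product -36.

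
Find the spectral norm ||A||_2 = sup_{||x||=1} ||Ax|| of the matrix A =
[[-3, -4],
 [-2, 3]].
||A||_2 = sqrt((38 + sqrt(288))/2) ≈ 5.2426 (= sqrt(largest eigenvalue of A^T A))

||A||_2 = sigma_max(A) = sqrt(lambda_max(A^T A)). Form the symmetric matrix M = A^T A =
[[13, 6],
 [6, 25]].
Its characteristic polynomial (trace, determinant of M give the coefficients) is
  p(λ) = det(λ I - M) = λ^2 - 38λ + 289.
For λ^2 - 38λ + 289 the discriminant is 288. It is nonnegative but not a perfect square, so the roots are real and irrational: λ = (38 ± sqrt(288))/2 ≈ 27.4853, 10.5147.
So the eigenvalues of A^T A are ≈ 10.5147, 27.4853 (all ≥ 0, as they must be for A^T A). The largest is λ_max = (38 + sqrt(288))/2 ≈ 27.4853, hence ||A||_2 = sqrt(λ_max) = sqrt((38 + sqrt(288))/2) ≈ 5.2426.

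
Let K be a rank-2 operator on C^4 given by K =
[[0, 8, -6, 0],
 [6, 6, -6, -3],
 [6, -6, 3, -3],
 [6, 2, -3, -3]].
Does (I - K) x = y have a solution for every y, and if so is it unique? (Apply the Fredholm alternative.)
(I - K) is invertible (det(I - K) = -65 ≠ 0), so for every y in C^4 the equation (I - K) x = y has a unique solution.

K has rank 2 and factors as K = U V^T = u1 v1^T + u2 v2^T with u1 = (-2, 0, 3, 1), v1 = (2, -2, 1, -1), u2 = (-2, -3, 0, -2), v2 = (-2, -2, 2, 1) (multiplying out reproduces the displayed K). The nonzero eigenvalues of U V^T coincide with those of the 2 x 2 matrix G = V^T U = [[v1·u1, v1·u2], [v2·u1, v2·u2]] = [[-2, 4], [11, 8]], and by the Sylvester determinant identity det(I_4 - U V^T) = det(I_2 - V^T U) = det([[3, -4], [-11, -7]]) = (3)(-7) - (-4)(-11) = -65. (Direct check: I - K =
[[1, -8, 6, 0],
 [-6, -5, 6, 3],
 [-6, 6, -2, 3],
 [-6, -2, 3, 4]]
has determinant -65.) The finite-dimensional Fredholm alternative says: either (I - K) is invertible, or ker(I - K) ≠ {0} and then range(I - K) = ker((I - K)^*)^⊥, with dim ker(I - K) = dim ker((I - K)^*). Since det(I - K) ≠ 0, 1 is not an eigenvalue of K and ker(I - K) = {0}, so we are in the first case: for every y there is a unique x = (I - K)^(-1) y. (Explicitly, by the Woodbury identity, (I - U V^T)^(-1) = I + U (I_2 - G)^(-1) V^T.)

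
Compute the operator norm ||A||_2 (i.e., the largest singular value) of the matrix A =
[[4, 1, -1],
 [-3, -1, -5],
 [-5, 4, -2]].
||A||_2 ≈ 8.1737 (= sqrt(largest eigenvalue of A^T A))

||A||_2 = sigma_max(A) = sqrt(lambda_max(A^T A)). Form the symmetric matrix M = A^T A =
[[50, -13, 21],
 [-13, 18, -4],
 [21, -4, 30]].
Its characteristic polynomial (trace, sum of principal 2x2 minors, determinant of M give the coefficients) is
  p(λ) = det(λ I - M) = λ^3 - 98λ^2 + 2314λ - 15376.
No integer candidate from the rational root theorem (±divisors of 15376) is a root, so the roots are irrational. The cubic discriminant is Δ = 356182384 > 0, so there are three distinct real roots. p(11) = -449 and p(12) = 8 have opposite signs, so a root lies in (11, 12); Newton's method refines it to λ ≈ 11.9798. p(19) = 71 and p(20) = -296 have opposite signs, so a root lies in (19, 20); Newton's method refines it to λ ≈ 19.2115. p(66) = -2044 and p(67) = 503 have opposite signs, so a root lies in (66, 67); Newton's method refines it to λ ≈ 66.8087. Check (Vieta): the three roots sum to 98, matching tr M = 98.
So the eigenvalues of A^T A are ≈ 11.9798, 19.2115, 66.8087 (all ≥ 0, as they must be for A^T A). The largest is λ_max ≈ 66.8087, hence ||A||_2 = sqrt(λ_max) ≈ 8.1737.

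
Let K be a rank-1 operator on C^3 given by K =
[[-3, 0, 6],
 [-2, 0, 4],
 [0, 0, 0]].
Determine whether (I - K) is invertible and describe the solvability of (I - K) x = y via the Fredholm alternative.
(I - K) is invertible (det(I - K) = 4 ≠ 0), so for every y in C^3 the equation (I - K) x = y has a unique solution.

K has rank 1, so it is an outer product K = u v^T: every row of K is a multiple of one row vector. Reading off the entries, u = (3, 2, 0) and v = (-1, 0, 2) (row i of K equals u_i·v^T). A rank-one matrix u v^T satisfies K u = u (v·u) and kills the (2)-dimensional subspace v^⊥, so its characteristic polynomial is lambda^2 (lambda - v·u) with v·u = tr K = -3. Hence the eigenvalues of I - K are 1 (multiplicity 2) and 1 - (-3) = 4, so det(I - K) = 4. (Direct check: I - K =
[[4, 0, -6],
 [2, 1, -4],
 [0, 0, 1]]
has determinant 4.) The finite-dimensional Fredholm alternative says: either (I - K) is invertible, or ker(I - K) ≠ {0} and then range(I - K) = ker((I - K)^*)^⊥, with dim ker(I - K) = dim ker((I - K)^*). Since det(I - K) ≠ 0, 1 is not an eigenvalue of K and ker(I - K) = {0}, so we are in the first case: for every y there is a unique x = (I - K)^(-1) y. Explicitly, by the Sherman–Morrison formula, (I - u v^T)^(-1) = I + u v^T/(1 - v·u), i.e. (I - K)^(-1) = I + K/(4).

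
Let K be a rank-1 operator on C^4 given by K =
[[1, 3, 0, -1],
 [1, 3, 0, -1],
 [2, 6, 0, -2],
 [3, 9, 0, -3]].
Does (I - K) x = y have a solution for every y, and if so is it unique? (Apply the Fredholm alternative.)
(I - K) is singular (det(I - K) = 0, i.e. 1 ∈ sigma(K)). (I - K) x = y is solvable iff y ⊥ ker((I - K)^*) = span{(1, 3, 0, -1)}, i.e. iff y_1 + 3y_2 - y_4 = 0. When solvable, the solutions are x = y + c·(1, 1, 2, 3), c arbitrary (ker(I - K) = span{(1, 1, 2, 3)}, dimension 1).

K has rank 1, so it is an outer product K = u v^T: every row of K is a multiple of one row vector. Reading off the entries, u = (1, 1, 2, 3) and v = (1, 3, 0, -1) (row i of K equals u_i·v^T). A rank-one matrix u v^T satisfies K u = u (v·u) and kills the (3)-dimensional subspace v^⊥, so its characteristic polynomial is lambda^3 (lambda - v·u) with v·u = tr K = 1. Hence the eigenvalues of I - K are 1 (multiplicity 3) and 1 - (1) = 0, so det(I - K) = 0. (Direct check: I - K =
[[0, -3, 0, 1],
 [-1, -2, 0, 1],
 [-2, -6, 1, 2],
 [-3, -9, 0, 4]]
has determinant 0.) So 1 is an eigenvalue of K and (I - K) is not invertible. The finite-dimensional Fredholm alternative says: either (I - K) is invertible, or ker(I - K) ≠ {0} and then range(I - K) = ker((I - K)^*)^⊥, with dim ker(I - K) = dim ker((I - K)^*). We are in the second case, so we need both kernels. Kernel of I - K: (I - K) u = u - u (v·u) = u - u = 0, so ker(I - K) = span{u} = span{(1, 1, 2, 3)} (it is exactly 1-dimensional because rank(I - K) = 3). Kernel of the adjoint: K is real, so (I - K)^* = I - K^T = I - v u^T, and (I - v u^T) v = v - v (u·v) = 0; hence ker((I - K)^*) = span{v} = span{(1, 3, 0, -1)}. Therefore (I - K) x = y is solvable iff <y, v> = 0, i.e. iff y_1 + 3y_2 - y_4 = 0. When this holds, K y = u (v·y) = 0, so (I - K) y = y and x = y is a particular solution; the full solution set is the line x = y + c·u = y + c·(1, 1, 2, 3), c ∈ C.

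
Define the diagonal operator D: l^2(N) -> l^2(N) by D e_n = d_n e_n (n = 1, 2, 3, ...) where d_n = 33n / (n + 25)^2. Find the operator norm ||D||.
||D|| = 33/100 (attained at n = 25)

For D diagonal, ||D|| = sup_n |d_n|. Treat f(x) = 33x / (x + 25)^2 for real x > 0. By the quotient rule, f'(x) = 33(25 - x)/(x + 25)^3, which is positive for x < 25 and negative for x > 25. So f has a unique maximum at x = 25, and since 25 is a positive integer, the supremum over n ≥ 1 is attained at n = 25: d_25 = 33·25/(25 + 25)^2 = 33·25/2500 = 33/100. Hence ||D|| = 33/100.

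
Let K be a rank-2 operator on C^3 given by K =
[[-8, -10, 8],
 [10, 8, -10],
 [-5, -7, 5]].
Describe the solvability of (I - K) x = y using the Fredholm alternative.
(I - K) is invertible (det(I - K) = 2 ≠ 0), so for every y in C^3 the equation (I - K) x = y has a unique solution.

K has rank 2 and factors as K = U V^T = u1 v1^T + u2 v2^T with u1 = (1, 1, 1), v1 = (1, -1, -1), u2 = (3, -3, 2), v2 = (-3, -3, 3) (multiplying out reproduces the displayed K). The nonzero eigenvalues of U V^T coincide with those of the 2 x 2 matrix G = V^T U = [[v1·u1, v1·u2], [v2·u1, v2·u2]] = [[-1, 4], [-3, 6]], and by the Sylvester determinant identity det(I_3 - U V^T) = det(I_2 - V^T U) = det([[2, -4], [3, -5]]) = (2)(-5) - (-4)(3) = 2. (Direct check: I - K =
[[9, 10, -8],
 [-10, -7, 10],
 [5, 7, -4]]
has determinant 2.) The finite-dimensional Fredholm alternative says: either (I - K) is invertible, or ker(I - K) ≠ {0} and then range(I - K) = ker((I - K)^*)^⊥, with dim ker(I - K) = dim ker((I - K)^*). Since det(I - K) ≠ 0, 1 is not an eigenvalue of K and ker(I - K) = {0}, so we are in the first case: for every y there is a unique x = (I - K)^(-1) y. (Explicitly, by the Woodbury identity, (I - U V^T)^(-1) = I + U (I_2 - G)^(-1) V^T.)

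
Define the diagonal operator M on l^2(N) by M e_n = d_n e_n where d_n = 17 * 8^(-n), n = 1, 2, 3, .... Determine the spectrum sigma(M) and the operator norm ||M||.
sigma(M) = {17 * 8^(-n) : n ≥ 1} ∪ {0}; ||M|| = 17/8

A bounded diagonal operator on l^2 with diagonal entries d_n has spectrum equal to the closure of {d_n : n ≥ 1}: every d_n is an eigenvalue (with eigenvector e_n), so {d_n} ⊂ sigma(M); the spectrum is closed, so its closure is too; and for lambda not in the closure, (M - lambda I) has bounded inverse (the diagonal entries 1/(d_n - lambda) are bounded). For our sequence d_n = 17 * 8^(-n), n = 1, 2, 3, ...:
  - {d_n} = {17 * 8^(-n) : n ≥ 1}; the only limit point is 0
  - closure = {17 * 8^(-n) : n ≥ 1} ∪ {0}
For the norm: a diagonal operator has ||M|| = sup_n |d_n|. Here d_n = 17 * 8^(-n) is positive and decreasing, so sup_n |d_n| = d_1 = 17/8. So ||M|| = 17/8.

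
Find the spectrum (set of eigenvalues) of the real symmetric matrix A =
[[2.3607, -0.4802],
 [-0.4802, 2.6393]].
sigma(A) ≈ {2, 3}

A is real symmetric, so its spectrum consists of real eigenvalues. Expanding the characteristic polynomial of the displayed matrix gives
  det(λ I - A) = p(λ) = λ^2 + (-5)λ + (6).
Solving p(λ) = 0 yields eigenvalues ≈ 2, 3. (A is shown rounded to 4 decimals, so these recover the underlying integer eigenvalues to within that precision.)
Verification: the trace of A = 5 equals the sum of eigenvalues 5, and det(A) ≈ 6.0000 matches the eigenvalue product 6.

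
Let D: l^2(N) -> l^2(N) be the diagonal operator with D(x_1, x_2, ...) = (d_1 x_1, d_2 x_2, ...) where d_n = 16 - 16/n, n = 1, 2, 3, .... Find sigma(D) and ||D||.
sigma(D) = {16 - 16/n : n ≥ 1} ∪ {16}; ||D|| = 16

A bounded diagonal operator on l^2 with diagonal entries d_n has spectrum equal to the closure of {d_n : n ≥ 1}: every d_n is an eigenvalue (with eigenvector e_n), so {d_n} ⊂ sigma(D); the spectrum is closed, so its closure is too; and for lambda not in the closure, (D - lambda I) has bounded inverse (the diagonal entries 1/(d_n - lambda) are bounded). For our sequence d_n = 16 - 16/n, n = 1, 2, 3, ...:
  - {d_n} = {16 - 16/n : n ≥ 1}; the only limit point is 16
  - closure = {16 - 16/n : n ≥ 1} ∪ {16}
For the norm: a diagonal operator has ||D|| = sup_n |d_n|. Here d_n = 16 - 16/n increases monotonically from d_1 = 0 toward 16, with all terms in [0, 16); so sup_n |d_n| = 16 (the supremum is the limit, not attained). So ||D|| = 16.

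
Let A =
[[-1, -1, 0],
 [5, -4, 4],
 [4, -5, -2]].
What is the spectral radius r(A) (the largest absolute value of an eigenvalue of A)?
r(A) ≈ 5.4357

The eigenvalues of A are the roots of its characteristic polynomial. With M = A (coefficients from the trace, the sum of principal 2x2 minors, and det A):
  p(λ) = det(λ I - M) = λ^3 + 7λ^2 + 39λ + 54.
No integer candidate from the rational root theorem (±divisors of 54) is a root, so the roots are irrational. The cubic discriminant is Δ = -50211 < 0, so there is one real root and a complex-conjugate pair. p(-2) = -4 and p(-1) = 21 have opposite signs, so a root lies in (-2, -1); Newton's method refines it to λ ≈ -1.8276. Dividing out (λ - (-1.8276)) leaves approximately λ^2 + 5.1724λ + 29.5469. For λ^2 + 5.1724λ + 29.5469 the discriminant is -91.434. It is negative, so the remaining roots are the complex-conjugate pair λ ≈ -2.5862 ± 4.7811i. Their product equals the constant term, so |λ|^2 ≈ 29.5469 and |λ| ≈ 5.4357.
Thus the eigenvalues (to 4 decimals) are -1.8276 (modulus 1.8276); -2.5862 ± 4.7811i (modulus 5.4357). The spectral radius is the largest modulus: r(A) ≈ 5.4357. (Cross-check: r(A) ≤ ||A||_2 ≈ 9.141; equality holds whenever A is normal, though it can also hold for some non-normal A.)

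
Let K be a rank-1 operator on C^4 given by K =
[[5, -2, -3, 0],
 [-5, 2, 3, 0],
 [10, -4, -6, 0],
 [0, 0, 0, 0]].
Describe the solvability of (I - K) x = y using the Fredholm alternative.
(I - K) is singular (det(I - K) = 0, i.e. 1 ∈ sigma(K)). (I - K) x = y is solvable iff y ⊥ ker((I - K)^*) = span{(5, -2, -3, 0)}, i.e. iff 5y_1 - 2y_2 - 3y_3 = 0. When solvable, the solutions are x = y + c·(1, -1, 2, 0), c arbitrary (ker(I - K) = span{(1, -1, 2, 0)}, dimension 1).

K has rank 1, so it is an outer product K = u v^T: every row of K is a multiple of one row vector. Reading off the entries, u = (1, -1, 2, 0) and v = (5, -2, -3, 0) (row i of K equals u_i·v^T). A rank-one matrix u v^T satisfies K u = u (v·u) and kills the (3)-dimensional subspace v^⊥, so its characteristic polynomial is lambda^3 (lambda - v·u) with v·u = tr K = 1. Hence the eigenvalues of I - K are 1 (multiplicity 3) and 1 - (1) = 0, so det(I - K) = 0. (Direct check: I - K =
[[-4, 2, 3, 0],
 [5, -1, -3, 0],
 [-10, 4, 7, 0],
 [0, 0, 0, 1]]
has determinant 0.) So 1 is an eigenvalue of K and (I - K) is not invertible. The finite-dimensional Fredholm alternative says: either (I - K) is invertible, or ker(I - K) ≠ {0} and then range(I - K) = ker((I - K)^*)^⊥, with dim ker(I - K) = dim ker((I - K)^*). We are in the second case, so we need both kernels. Kernel of I - K: (I - K) u = u - u (v·u) = u - u = 0, so ker(I - K) = span{u} = span{(1, -1, 2, 0)} (it is exactly 1-dimensional because rank(I - K) = 3). Kernel of the adjoint: K is real, so (I - K)^* = I - K^T = I - v u^T, and (I - v u^T) v = v - v (u·v) = 0; hence ker((I - K)^*) = span{v} = span{(5, -2, -3, 0)}. Therefore (I - K) x = y is solvable iff <y, v> = 0, i.e. iff 5y_1 - 2y_2 - 3y_3 = 0. When this holds, K y = u (v·y) = 0, so (I - K) y = y and x = y is a particular solution; the full solution set is the line x = y + c·u = y + c·(1, -1, 2, 0), c ∈ C.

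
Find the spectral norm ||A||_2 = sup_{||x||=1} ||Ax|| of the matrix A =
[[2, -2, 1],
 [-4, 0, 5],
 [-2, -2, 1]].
||A||_2 ≈ 6.7664 (= sqrt(largest eigenvalue of A^T A))

||A||_2 = sigma_max(A) = sqrt(lambda_max(A^T A)). Form the symmetric matrix M = A^T A =
[[24, 0, -20],
 [0, 8, -4],
 [-20, -4, 27]].
Its characteristic polynomial (trace, sum of principal 2x2 minors, determinant of M give the coefficients) is
  p(λ) = det(λ I - M) = λ^3 - 59λ^2 + 640λ - 1600.
No integer candidate from the rational root theorem (±divisors of 1600) is a root, so the roots are irrational. The cubic discriminant is Δ = 81184000 > 0, so there are three distinct real roots. p(3) = -184 and p(4) = 80 have opposite signs, so a root lies in (3, 4); Newton's method refines it to λ ≈ 3.6556. p(9) = 110 and p(10) = -100 have opposite signs, so a root lies in (9, 10); Newton's method refines it to λ ≈ 9.5595. p(45) = -1150 and p(46) = 332 have opposite signs, so a root lies in (45, 46); Newton's method refines it to λ ≈ 45.7848. Check (Vieta): the three roots sum to 59, matching tr M = 59.
So the eigenvalues of A^T A are ≈ 3.6556, 9.5595, 45.7848 (all ≥ 0, as they must be for A^T A). The largest is λ_max ≈ 45.7848, hence ||A||_2 = sqrt(λ_max) ≈ 6.7664.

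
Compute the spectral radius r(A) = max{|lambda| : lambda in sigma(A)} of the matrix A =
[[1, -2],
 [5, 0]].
r(A) = sqrt(10) ≈ 3.1623

The eigenvalues of A are the roots of its characteristic polynomial. With M = A (coefficients from the trace and determinant):
  p(λ) = det(λ I - M) = λ^2 - λ + 10.
For λ^2 - λ + 10 the discriminant is -39. It is negative, so the roots are the complex-conjugate pair λ = 1/2 ± (sqrt(39)/2) i ≈ 0.5 ± 3.1225i. For a conjugate pair the product of the roots equals the constant term, so |λ|^2 = 10 and |λ| = sqrt(10) ≈ 3.1623.
Thus the eigenvalues (to 4 decimals) are 0.5 ± 3.1225i (modulus 3.1623). The spectral radius is the largest modulus: r(A) = sqrt(10) ≈ 3.1623. (Cross-check: r(A) ≤ ||A||_2 ≈ 5.1167; equality holds whenever A is normal, though it can also hold for some non-normal A.)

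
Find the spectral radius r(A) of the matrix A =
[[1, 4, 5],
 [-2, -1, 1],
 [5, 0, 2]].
r(A) ≈ 6.3227

The eigenvalues of A are the roots of its characteristic polynomial. With M = A (coefficients from the trace, the sum of principal 2x2 minors, and det A):
  p(λ) = det(λ I - M) = λ^3 - 2λ^2 - 18λ - 59.
No integer candidate from the rational root theorem (±divisors of 59) is a root, so the roots are irrational. The cubic discriminant is Δ = -109483 < 0, so there is one real root and a complex-conjugate pair. p(6) = -23 and p(7) = 60 have opposite signs, so a root lies in (6, 7); Newton's method refines it to λ ≈ 6.3227. Dividing out (λ - (6.3227)) leaves approximately λ^2 + 4.3227λ + 9.3314. For λ^2 + 4.3227λ + 9.3314 the discriminant is -18.6397. It is negative, so the remaining roots are the complex-conjugate pair λ ≈ -2.1614 ± 2.1587i. Their product equals the constant term, so |λ|^2 ≈ 9.3314 and |λ| ≈ 3.0547.
Thus the eigenvalues (to 4 decimals) are 6.3227 (modulus 6.3227); -2.1614 ± 2.1587i (modulus 3.0547). The spectral radius is the largest modulus: r(A) ≈ 6.3227. (Cross-check: r(A) ≤ ||A||_2 ≈ 7.2423; equality holds whenever A is normal, though it can also hold for some non-normal A.)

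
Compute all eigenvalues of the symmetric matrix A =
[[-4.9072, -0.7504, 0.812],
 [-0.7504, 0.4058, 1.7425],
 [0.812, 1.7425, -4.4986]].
sigma(A) ≈ {-6, -4, 1}

A is real symmetric, so its spectrum consists of real eigenvalues. Expanding the characteristic polynomial of the displayed matrix gives
  det(λ I - A) = p(λ) = λ^3 + (9)λ^2 + (14)λ + (-24).
Solving p(λ) = 0 yields eigenvalues ≈ -6, -4, 1. (A is shown rounded to 4 decimals, so these recover the underlying integer eigenvalues to within that precision.)
Verification: the trace of A = -9 equals the sum of eigenvalues -9, and det(A) ≈ 24.0001 matches the eigenvalue product 24.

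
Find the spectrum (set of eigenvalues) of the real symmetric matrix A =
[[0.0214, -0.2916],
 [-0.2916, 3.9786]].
sigma(A) ≈ {0, 4}

A is real symmetric, so its spectrum consists of real eigenvalues. Expanding the characteristic polynomial of the displayed matrix gives
  det(λ I - A) = p(λ) = λ^2 + (-4)λ + (0).
Solving p(λ) = 0 yields eigenvalues ≈ 0, 4. (A is shown rounded to 4 decimals, so these recover the underlying integer eigenvalues to within that precision.)
Verification: the trace of A = 4 equals the sum of eigenvalues 4, and det(A) ≈ 0.0001 matches the eigenvalue product 0.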